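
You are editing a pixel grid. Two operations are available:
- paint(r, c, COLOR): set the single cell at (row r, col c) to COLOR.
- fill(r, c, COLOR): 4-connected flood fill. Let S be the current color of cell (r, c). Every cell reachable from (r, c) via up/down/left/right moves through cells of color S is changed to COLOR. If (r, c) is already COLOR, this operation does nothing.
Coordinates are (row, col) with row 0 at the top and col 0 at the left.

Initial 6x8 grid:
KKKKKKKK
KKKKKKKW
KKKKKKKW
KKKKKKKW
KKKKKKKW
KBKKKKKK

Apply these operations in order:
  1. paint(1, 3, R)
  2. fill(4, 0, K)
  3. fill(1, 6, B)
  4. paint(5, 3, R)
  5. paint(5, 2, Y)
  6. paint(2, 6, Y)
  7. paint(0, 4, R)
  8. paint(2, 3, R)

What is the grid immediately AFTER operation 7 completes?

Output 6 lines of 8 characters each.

After op 1 paint(1,3,R):
KKKKKKKK
KKKRKKKW
KKKKKKKW
KKKKKKKW
KKKKKKKW
KBKKKKKK
After op 2 fill(4,0,K) [0 cells changed]:
KKKKKKKK
KKKRKKKW
KKKKKKKW
KKKKKKKW
KKKKKKKW
KBKKKKKK
After op 3 fill(1,6,B) [42 cells changed]:
BBBBBBBB
BBBRBBBW
BBBBBBBW
BBBBBBBW
BBBBBBBW
BBBBBBBB
After op 4 paint(5,3,R):
BBBBBBBB
BBBRBBBW
BBBBBBBW
BBBBBBBW
BBBBBBBW
BBBRBBBB
After op 5 paint(5,2,Y):
BBBBBBBB
BBBRBBBW
BBBBBBBW
BBBBBBBW
BBBBBBBW
BBYRBBBB
After op 6 paint(2,6,Y):
BBBBBBBB
BBBRBBBW
BBBBBBYW
BBBBBBBW
BBBBBBBW
BBYRBBBB
After op 7 paint(0,4,R):
BBBBRBBB
BBBRBBBW
BBBBBBYW
BBBBBBBW
BBBBBBBW
BBYRBBBB

Answer: BBBBRBBB
BBBRBBBW
BBBBBBYW
BBBBBBBW
BBBBBBBW
BBYRBBBB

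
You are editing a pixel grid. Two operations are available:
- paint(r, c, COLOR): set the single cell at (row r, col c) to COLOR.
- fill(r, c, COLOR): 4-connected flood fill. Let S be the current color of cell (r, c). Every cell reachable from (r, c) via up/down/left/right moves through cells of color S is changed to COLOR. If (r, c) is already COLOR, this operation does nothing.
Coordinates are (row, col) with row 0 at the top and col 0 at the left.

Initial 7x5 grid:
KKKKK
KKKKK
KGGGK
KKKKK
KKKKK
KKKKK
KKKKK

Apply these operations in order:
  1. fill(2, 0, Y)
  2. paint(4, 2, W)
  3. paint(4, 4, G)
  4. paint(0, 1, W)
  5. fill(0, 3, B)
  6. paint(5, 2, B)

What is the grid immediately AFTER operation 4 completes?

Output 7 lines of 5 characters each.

After op 1 fill(2,0,Y) [32 cells changed]:
YYYYY
YYYYY
YGGGY
YYYYY
YYYYY
YYYYY
YYYYY
After op 2 paint(4,2,W):
YYYYY
YYYYY
YGGGY
YYYYY
YYWYY
YYYYY
YYYYY
After op 3 paint(4,4,G):
YYYYY
YYYYY
YGGGY
YYYYY
YYWYG
YYYYY
YYYYY
After op 4 paint(0,1,W):
YWYYY
YYYYY
YGGGY
YYYYY
YYWYG
YYYYY
YYYYY

Answer: YWYYY
YYYYY
YGGGY
YYYYY
YYWYG
YYYYY
YYYYY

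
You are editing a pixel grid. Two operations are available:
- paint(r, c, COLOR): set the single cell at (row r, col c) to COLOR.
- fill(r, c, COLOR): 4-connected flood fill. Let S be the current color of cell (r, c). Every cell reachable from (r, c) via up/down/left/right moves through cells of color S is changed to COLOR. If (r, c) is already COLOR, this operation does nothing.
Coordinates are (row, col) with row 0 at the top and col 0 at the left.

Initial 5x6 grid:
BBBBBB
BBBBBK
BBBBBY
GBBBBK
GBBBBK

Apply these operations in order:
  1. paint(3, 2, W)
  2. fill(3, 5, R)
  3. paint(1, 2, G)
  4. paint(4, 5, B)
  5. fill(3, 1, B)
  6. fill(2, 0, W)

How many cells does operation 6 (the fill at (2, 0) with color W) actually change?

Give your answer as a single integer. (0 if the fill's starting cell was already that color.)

Answer: 23

Derivation:
After op 1 paint(3,2,W):
BBBBBB
BBBBBK
BBBBBY
GBWBBK
GBBBBK
After op 2 fill(3,5,R) [2 cells changed]:
BBBBBB
BBBBBK
BBBBBY
GBWBBR
GBBBBR
After op 3 paint(1,2,G):
BBBBBB
BBGBBK
BBBBBY
GBWBBR
GBBBBR
After op 4 paint(4,5,B):
BBBBBB
BBGBBK
BBBBBY
GBWBBR
GBBBBB
After op 5 fill(3,1,B) [0 cells changed]:
BBBBBB
BBGBBK
BBBBBY
GBWBBR
GBBBBB
After op 6 fill(2,0,W) [23 cells changed]:
WWWWWW
WWGWWK
WWWWWY
GWWWWR
GWWWWW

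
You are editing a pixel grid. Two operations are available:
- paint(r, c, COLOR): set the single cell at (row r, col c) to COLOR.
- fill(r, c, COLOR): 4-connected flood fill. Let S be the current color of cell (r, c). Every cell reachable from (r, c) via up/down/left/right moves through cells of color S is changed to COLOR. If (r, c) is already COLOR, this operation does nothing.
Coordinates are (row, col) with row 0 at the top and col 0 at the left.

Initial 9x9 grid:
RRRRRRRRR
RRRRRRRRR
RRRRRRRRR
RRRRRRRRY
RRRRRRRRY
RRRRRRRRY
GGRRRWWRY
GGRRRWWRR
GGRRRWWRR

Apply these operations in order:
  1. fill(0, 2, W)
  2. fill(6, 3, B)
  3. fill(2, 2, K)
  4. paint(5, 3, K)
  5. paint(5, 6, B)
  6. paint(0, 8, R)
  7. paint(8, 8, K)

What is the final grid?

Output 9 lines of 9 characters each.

Answer: KKKKKKKKR
KKKKKKKKK
KKKKKKKKK
KKKKKKKKY
KKKKKKKKY
KKKKKKBKY
GGKKKKKKY
GGKKKKKKK
GGKKKKKKK

Derivation:
After op 1 fill(0,2,W) [65 cells changed]:
WWWWWWWWW
WWWWWWWWW
WWWWWWWWW
WWWWWWWWY
WWWWWWWWY
WWWWWWWWY
GGWWWWWWY
GGWWWWWWW
GGWWWWWWW
After op 2 fill(6,3,B) [71 cells changed]:
BBBBBBBBB
BBBBBBBBB
BBBBBBBBB
BBBBBBBBY
BBBBBBBBY
BBBBBBBBY
GGBBBBBBY
GGBBBBBBB
GGBBBBBBB
After op 3 fill(2,2,K) [71 cells changed]:
KKKKKKKKK
KKKKKKKKK
KKKKKKKKK
KKKKKKKKY
KKKKKKKKY
KKKKKKKKY
GGKKKKKKY
GGKKKKKKK
GGKKKKKKK
After op 4 paint(5,3,K):
KKKKKKKKK
KKKKKKKKK
KKKKKKKKK
KKKKKKKKY
KKKKKKKKY
KKKKKKKKY
GGKKKKKKY
GGKKKKKKK
GGKKKKKKK
After op 5 paint(5,6,B):
KKKKKKKKK
KKKKKKKKK
KKKKKKKKK
KKKKKKKKY
KKKKKKKKY
KKKKKKBKY
GGKKKKKKY
GGKKKKKKK
GGKKKKKKK
After op 6 paint(0,8,R):
KKKKKKKKR
KKKKKKKKK
KKKKKKKKK
KKKKKKKKY
KKKKKKKKY
KKKKKKBKY
GGKKKKKKY
GGKKKKKKK
GGKKKKKKK
After op 7 paint(8,8,K):
KKKKKKKKR
KKKKKKKKK
KKKKKKKKK
KKKKKKKKY
KKKKKKKKY
KKKKKKBKY
GGKKKKKKY
GGKKKKKKK
GGKKKKKKK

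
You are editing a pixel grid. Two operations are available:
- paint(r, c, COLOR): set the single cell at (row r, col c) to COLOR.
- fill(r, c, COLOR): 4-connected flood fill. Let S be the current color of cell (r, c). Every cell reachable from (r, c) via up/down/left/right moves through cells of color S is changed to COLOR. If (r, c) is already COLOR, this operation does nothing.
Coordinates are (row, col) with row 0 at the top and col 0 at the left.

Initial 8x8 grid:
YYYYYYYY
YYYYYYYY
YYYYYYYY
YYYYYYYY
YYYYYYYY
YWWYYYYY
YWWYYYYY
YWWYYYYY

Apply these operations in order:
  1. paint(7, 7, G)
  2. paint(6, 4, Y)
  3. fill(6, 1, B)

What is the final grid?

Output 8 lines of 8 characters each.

After op 1 paint(7,7,G):
YYYYYYYY
YYYYYYYY
YYYYYYYY
YYYYYYYY
YYYYYYYY
YWWYYYYY
YWWYYYYY
YWWYYYYG
After op 2 paint(6,4,Y):
YYYYYYYY
YYYYYYYY
YYYYYYYY
YYYYYYYY
YYYYYYYY
YWWYYYYY
YWWYYYYY
YWWYYYYG
After op 3 fill(6,1,B) [6 cells changed]:
YYYYYYYY
YYYYYYYY
YYYYYYYY
YYYYYYYY
YYYYYYYY
YBBYYYYY
YBBYYYYY
YBBYYYYG

Answer: YYYYYYYY
YYYYYYYY
YYYYYYYY
YYYYYYYY
YYYYYYYY
YBBYYYYY
YBBYYYYY
YBBYYYYG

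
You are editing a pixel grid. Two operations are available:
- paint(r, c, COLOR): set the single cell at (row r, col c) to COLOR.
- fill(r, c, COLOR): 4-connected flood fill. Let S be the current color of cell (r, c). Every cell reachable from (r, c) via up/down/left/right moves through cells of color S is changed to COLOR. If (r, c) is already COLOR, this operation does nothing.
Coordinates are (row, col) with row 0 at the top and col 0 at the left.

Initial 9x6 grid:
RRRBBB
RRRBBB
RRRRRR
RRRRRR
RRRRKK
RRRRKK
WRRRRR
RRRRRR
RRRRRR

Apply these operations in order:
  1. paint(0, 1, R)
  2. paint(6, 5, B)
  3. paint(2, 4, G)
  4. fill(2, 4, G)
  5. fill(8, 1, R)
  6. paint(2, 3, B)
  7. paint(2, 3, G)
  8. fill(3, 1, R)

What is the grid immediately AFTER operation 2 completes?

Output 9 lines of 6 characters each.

Answer: RRRBBB
RRRBBB
RRRRRR
RRRRRR
RRRRKK
RRRRKK
WRRRRB
RRRRRR
RRRRRR

Derivation:
After op 1 paint(0,1,R):
RRRBBB
RRRBBB
RRRRRR
RRRRRR
RRRRKK
RRRRKK
WRRRRR
RRRRRR
RRRRRR
After op 2 paint(6,5,B):
RRRBBB
RRRBBB
RRRRRR
RRRRRR
RRRRKK
RRRRKK
WRRRRB
RRRRRR
RRRRRR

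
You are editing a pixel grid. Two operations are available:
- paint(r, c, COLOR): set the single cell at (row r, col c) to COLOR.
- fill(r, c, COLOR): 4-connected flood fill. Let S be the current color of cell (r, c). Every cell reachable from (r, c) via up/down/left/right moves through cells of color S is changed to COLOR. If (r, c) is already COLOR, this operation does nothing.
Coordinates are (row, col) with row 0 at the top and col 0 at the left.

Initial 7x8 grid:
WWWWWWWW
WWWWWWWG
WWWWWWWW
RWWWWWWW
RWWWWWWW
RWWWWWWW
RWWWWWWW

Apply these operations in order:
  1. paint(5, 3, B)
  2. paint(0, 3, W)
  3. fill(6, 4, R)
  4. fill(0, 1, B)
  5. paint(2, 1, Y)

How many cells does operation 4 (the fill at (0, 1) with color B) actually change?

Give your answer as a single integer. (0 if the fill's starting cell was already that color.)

After op 1 paint(5,3,B):
WWWWWWWW
WWWWWWWG
WWWWWWWW
RWWWWWWW
RWWWWWWW
RWWBWWWW
RWWWWWWW
After op 2 paint(0,3,W):
WWWWWWWW
WWWWWWWG
WWWWWWWW
RWWWWWWW
RWWWWWWW
RWWBWWWW
RWWWWWWW
After op 3 fill(6,4,R) [50 cells changed]:
RRRRRRRR
RRRRRRRG
RRRRRRRR
RRRRRRRR
RRRRRRRR
RRRBRRRR
RRRRRRRR
After op 4 fill(0,1,B) [54 cells changed]:
BBBBBBBB
BBBBBBBG
BBBBBBBB
BBBBBBBB
BBBBBBBB
BBBBBBBB
BBBBBBBB

Answer: 54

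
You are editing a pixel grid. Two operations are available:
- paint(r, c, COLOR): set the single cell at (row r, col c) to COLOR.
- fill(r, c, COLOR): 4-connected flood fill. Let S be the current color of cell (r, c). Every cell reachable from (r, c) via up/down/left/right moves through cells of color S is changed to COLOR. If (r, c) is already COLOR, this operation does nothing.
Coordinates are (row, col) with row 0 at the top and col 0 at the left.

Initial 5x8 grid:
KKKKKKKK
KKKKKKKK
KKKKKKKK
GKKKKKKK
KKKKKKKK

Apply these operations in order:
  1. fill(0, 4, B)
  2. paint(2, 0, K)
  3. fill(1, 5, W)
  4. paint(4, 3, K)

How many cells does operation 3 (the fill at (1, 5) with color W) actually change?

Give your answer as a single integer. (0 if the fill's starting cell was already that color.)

After op 1 fill(0,4,B) [39 cells changed]:
BBBBBBBB
BBBBBBBB
BBBBBBBB
GBBBBBBB
BBBBBBBB
After op 2 paint(2,0,K):
BBBBBBBB
BBBBBBBB
KBBBBBBB
GBBBBBBB
BBBBBBBB
After op 3 fill(1,5,W) [38 cells changed]:
WWWWWWWW
WWWWWWWW
KWWWWWWW
GWWWWWWW
WWWWWWWW

Answer: 38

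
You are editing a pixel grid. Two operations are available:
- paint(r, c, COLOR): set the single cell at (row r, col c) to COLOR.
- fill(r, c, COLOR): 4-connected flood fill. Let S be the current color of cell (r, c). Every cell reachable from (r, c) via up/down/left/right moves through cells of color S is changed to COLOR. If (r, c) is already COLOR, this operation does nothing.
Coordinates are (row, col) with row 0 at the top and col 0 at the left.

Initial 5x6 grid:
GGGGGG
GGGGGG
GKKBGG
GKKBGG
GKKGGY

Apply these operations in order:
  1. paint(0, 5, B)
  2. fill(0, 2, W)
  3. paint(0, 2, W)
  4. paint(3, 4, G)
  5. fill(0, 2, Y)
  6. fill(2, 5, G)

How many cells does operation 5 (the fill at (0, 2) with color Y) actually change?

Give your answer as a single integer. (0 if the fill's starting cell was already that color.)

After op 1 paint(0,5,B):
GGGGGB
GGGGGG
GKKBGG
GKKBGG
GKKGGY
After op 2 fill(0,2,W) [20 cells changed]:
WWWWWB
WWWWWW
WKKBWW
WKKBWW
WKKWWY
After op 3 paint(0,2,W):
WWWWWB
WWWWWW
WKKBWW
WKKBWW
WKKWWY
After op 4 paint(3,4,G):
WWWWWB
WWWWWW
WKKBWW
WKKBGW
WKKWWY
After op 5 fill(0,2,Y) [17 cells changed]:
YYYYYB
YYYYYY
YKKBYY
YKKBGY
YKKWWY

Answer: 17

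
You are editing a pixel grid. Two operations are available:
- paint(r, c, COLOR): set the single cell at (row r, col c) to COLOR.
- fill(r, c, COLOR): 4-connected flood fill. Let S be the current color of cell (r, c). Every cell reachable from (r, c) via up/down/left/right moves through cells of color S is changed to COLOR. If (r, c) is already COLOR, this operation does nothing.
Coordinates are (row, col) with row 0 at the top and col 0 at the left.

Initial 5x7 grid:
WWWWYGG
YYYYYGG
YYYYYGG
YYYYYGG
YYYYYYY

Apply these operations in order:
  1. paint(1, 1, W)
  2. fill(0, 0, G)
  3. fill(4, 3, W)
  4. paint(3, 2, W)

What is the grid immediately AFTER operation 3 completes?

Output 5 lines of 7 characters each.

Answer: GGGGWGG
WGWWWGG
WWWWWGG
WWWWWGG
WWWWWWW

Derivation:
After op 1 paint(1,1,W):
WWWWYGG
YWYYYGG
YYYYYGG
YYYYYGG
YYYYYYY
After op 2 fill(0,0,G) [5 cells changed]:
GGGGYGG
YGYYYGG
YYYYYGG
YYYYYGG
YYYYYYY
After op 3 fill(4,3,W) [22 cells changed]:
GGGGWGG
WGWWWGG
WWWWWGG
WWWWWGG
WWWWWWW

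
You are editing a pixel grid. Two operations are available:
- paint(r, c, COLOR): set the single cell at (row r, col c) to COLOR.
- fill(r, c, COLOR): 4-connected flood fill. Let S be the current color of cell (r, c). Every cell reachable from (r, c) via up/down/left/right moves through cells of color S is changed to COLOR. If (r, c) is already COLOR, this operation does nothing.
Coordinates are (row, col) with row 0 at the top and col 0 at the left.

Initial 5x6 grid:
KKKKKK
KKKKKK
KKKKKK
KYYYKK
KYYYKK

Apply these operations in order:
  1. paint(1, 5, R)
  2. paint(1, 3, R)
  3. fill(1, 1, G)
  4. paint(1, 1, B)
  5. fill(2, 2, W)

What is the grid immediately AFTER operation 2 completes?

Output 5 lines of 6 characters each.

After op 1 paint(1,5,R):
KKKKKK
KKKKKR
KKKKKK
KYYYKK
KYYYKK
After op 2 paint(1,3,R):
KKKKKK
KKKRKR
KKKKKK
KYYYKK
KYYYKK

Answer: KKKKKK
KKKRKR
KKKKKK
KYYYKK
KYYYKK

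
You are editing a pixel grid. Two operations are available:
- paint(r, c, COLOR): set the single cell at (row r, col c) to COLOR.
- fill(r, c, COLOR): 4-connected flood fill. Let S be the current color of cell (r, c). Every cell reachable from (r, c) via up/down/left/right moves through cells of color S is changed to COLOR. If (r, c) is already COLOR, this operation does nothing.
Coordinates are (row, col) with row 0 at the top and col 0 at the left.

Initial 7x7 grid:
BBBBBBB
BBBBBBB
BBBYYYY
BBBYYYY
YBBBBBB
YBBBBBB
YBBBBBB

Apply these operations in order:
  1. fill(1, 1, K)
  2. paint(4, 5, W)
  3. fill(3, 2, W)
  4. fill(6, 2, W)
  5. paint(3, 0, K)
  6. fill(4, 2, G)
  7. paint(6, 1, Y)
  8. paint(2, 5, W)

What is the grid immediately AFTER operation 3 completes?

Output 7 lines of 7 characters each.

Answer: WWWWWWW
WWWWWWW
WWWYYYY
WWWYYYY
YWWWWWW
YWWWWWW
YWWWWWW

Derivation:
After op 1 fill(1,1,K) [38 cells changed]:
KKKKKKK
KKKKKKK
KKKYYYY
KKKYYYY
YKKKKKK
YKKKKKK
YKKKKKK
After op 2 paint(4,5,W):
KKKKKKK
KKKKKKK
KKKYYYY
KKKYYYY
YKKKKWK
YKKKKKK
YKKKKKK
After op 3 fill(3,2,W) [37 cells changed]:
WWWWWWW
WWWWWWW
WWWYYYY
WWWYYYY
YWWWWWW
YWWWWWW
YWWWWWW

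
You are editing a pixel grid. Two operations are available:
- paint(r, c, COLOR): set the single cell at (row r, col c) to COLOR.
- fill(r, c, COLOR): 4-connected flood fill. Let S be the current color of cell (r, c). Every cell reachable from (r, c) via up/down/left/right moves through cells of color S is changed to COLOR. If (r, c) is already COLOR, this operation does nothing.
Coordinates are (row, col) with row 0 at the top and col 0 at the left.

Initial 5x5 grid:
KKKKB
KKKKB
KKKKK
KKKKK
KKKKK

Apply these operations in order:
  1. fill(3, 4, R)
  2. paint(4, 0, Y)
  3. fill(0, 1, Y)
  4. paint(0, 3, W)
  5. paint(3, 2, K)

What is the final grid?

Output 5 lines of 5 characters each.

Answer: YYYWB
YYYYB
YYYYY
YYKYY
YYYYY

Derivation:
After op 1 fill(3,4,R) [23 cells changed]:
RRRRB
RRRRB
RRRRR
RRRRR
RRRRR
After op 2 paint(4,0,Y):
RRRRB
RRRRB
RRRRR
RRRRR
YRRRR
After op 3 fill(0,1,Y) [22 cells changed]:
YYYYB
YYYYB
YYYYY
YYYYY
YYYYY
After op 4 paint(0,3,W):
YYYWB
YYYYB
YYYYY
YYYYY
YYYYY
After op 5 paint(3,2,K):
YYYWB
YYYYB
YYYYY
YYKYY
YYYYY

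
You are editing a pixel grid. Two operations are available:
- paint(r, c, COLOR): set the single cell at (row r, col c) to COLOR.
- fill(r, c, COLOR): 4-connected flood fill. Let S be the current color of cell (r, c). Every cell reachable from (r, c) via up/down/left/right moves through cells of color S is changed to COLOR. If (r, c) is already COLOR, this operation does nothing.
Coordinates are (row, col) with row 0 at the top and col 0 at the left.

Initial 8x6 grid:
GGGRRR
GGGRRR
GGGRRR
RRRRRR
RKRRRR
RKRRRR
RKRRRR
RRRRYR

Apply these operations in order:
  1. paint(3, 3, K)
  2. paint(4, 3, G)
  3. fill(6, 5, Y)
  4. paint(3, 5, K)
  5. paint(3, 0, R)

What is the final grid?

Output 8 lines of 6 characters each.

After op 1 paint(3,3,K):
GGGRRR
GGGRRR
GGGRRR
RRRKRR
RKRRRR
RKRRRR
RKRRRR
RRRRYR
After op 2 paint(4,3,G):
GGGRRR
GGGRRR
GGGRRR
RRRKRR
RKRGRR
RKRRRR
RKRRRR
RRRRYR
After op 3 fill(6,5,Y) [33 cells changed]:
GGGYYY
GGGYYY
GGGYYY
YYYKYY
YKYGYY
YKYYYY
YKYYYY
YYYYYY
After op 4 paint(3,5,K):
GGGYYY
GGGYYY
GGGYYY
YYYKYK
YKYGYY
YKYYYY
YKYYYY
YYYYYY
After op 5 paint(3,0,R):
GGGYYY
GGGYYY
GGGYYY
RYYKYK
YKYGYY
YKYYYY
YKYYYY
YYYYYY

Answer: GGGYYY
GGGYYY
GGGYYY
RYYKYK
YKYGYY
YKYYYY
YKYYYY
YYYYYY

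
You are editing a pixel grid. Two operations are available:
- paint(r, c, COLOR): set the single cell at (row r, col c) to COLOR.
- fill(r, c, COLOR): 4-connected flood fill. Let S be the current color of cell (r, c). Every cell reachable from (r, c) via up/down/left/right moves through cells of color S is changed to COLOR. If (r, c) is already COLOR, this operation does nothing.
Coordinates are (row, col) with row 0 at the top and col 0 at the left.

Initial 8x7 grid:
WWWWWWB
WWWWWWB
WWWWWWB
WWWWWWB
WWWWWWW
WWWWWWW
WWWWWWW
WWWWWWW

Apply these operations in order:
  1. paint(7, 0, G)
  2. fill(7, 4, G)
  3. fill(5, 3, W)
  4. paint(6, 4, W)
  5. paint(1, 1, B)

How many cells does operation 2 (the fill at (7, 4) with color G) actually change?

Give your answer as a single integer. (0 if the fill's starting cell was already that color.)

Answer: 51

Derivation:
After op 1 paint(7,0,G):
WWWWWWB
WWWWWWB
WWWWWWB
WWWWWWB
WWWWWWW
WWWWWWW
WWWWWWW
GWWWWWW
After op 2 fill(7,4,G) [51 cells changed]:
GGGGGGB
GGGGGGB
GGGGGGB
GGGGGGB
GGGGGGG
GGGGGGG
GGGGGGG
GGGGGGG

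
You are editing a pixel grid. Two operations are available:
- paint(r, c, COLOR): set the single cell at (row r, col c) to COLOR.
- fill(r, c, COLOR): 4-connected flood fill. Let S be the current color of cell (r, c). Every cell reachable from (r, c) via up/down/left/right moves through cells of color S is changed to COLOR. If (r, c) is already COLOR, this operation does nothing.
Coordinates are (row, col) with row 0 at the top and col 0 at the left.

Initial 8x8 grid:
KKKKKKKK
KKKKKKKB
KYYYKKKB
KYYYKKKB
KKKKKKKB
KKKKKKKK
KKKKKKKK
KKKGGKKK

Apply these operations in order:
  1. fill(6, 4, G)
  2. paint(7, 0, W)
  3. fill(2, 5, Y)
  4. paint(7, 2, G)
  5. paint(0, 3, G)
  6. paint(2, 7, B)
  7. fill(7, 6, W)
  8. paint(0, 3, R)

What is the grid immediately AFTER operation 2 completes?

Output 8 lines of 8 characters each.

After op 1 fill(6,4,G) [52 cells changed]:
GGGGGGGG
GGGGGGGB
GYYYGGGB
GYYYGGGB
GGGGGGGB
GGGGGGGG
GGGGGGGG
GGGGGGGG
After op 2 paint(7,0,W):
GGGGGGGG
GGGGGGGB
GYYYGGGB
GYYYGGGB
GGGGGGGB
GGGGGGGG
GGGGGGGG
WGGGGGGG

Answer: GGGGGGGG
GGGGGGGB
GYYYGGGB
GYYYGGGB
GGGGGGGB
GGGGGGGG
GGGGGGGG
WGGGGGGG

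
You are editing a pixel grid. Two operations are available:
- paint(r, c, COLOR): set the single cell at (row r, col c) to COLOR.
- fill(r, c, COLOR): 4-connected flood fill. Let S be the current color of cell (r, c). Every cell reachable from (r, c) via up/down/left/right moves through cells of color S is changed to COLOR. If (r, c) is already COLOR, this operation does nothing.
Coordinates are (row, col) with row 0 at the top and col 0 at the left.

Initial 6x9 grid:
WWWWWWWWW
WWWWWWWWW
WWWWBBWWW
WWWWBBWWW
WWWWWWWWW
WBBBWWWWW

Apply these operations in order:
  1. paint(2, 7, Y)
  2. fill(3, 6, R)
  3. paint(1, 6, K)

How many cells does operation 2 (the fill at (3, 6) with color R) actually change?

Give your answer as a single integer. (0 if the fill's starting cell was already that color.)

Answer: 46

Derivation:
After op 1 paint(2,7,Y):
WWWWWWWWW
WWWWWWWWW
WWWWBBWYW
WWWWBBWWW
WWWWWWWWW
WBBBWWWWW
After op 2 fill(3,6,R) [46 cells changed]:
RRRRRRRRR
RRRRRRRRR
RRRRBBRYR
RRRRBBRRR
RRRRRRRRR
RBBBRRRRR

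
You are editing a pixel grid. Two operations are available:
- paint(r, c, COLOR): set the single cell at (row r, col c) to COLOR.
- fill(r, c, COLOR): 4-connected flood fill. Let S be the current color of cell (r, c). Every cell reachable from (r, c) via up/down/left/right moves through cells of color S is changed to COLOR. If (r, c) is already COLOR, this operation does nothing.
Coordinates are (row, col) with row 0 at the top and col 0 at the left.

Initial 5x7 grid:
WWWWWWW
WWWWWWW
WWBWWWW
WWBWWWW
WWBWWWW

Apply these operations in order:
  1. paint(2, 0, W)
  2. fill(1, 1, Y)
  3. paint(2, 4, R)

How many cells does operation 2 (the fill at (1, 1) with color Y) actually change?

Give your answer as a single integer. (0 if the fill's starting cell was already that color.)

Answer: 32

Derivation:
After op 1 paint(2,0,W):
WWWWWWW
WWWWWWW
WWBWWWW
WWBWWWW
WWBWWWW
After op 2 fill(1,1,Y) [32 cells changed]:
YYYYYYY
YYYYYYY
YYBYYYY
YYBYYYY
YYBYYYY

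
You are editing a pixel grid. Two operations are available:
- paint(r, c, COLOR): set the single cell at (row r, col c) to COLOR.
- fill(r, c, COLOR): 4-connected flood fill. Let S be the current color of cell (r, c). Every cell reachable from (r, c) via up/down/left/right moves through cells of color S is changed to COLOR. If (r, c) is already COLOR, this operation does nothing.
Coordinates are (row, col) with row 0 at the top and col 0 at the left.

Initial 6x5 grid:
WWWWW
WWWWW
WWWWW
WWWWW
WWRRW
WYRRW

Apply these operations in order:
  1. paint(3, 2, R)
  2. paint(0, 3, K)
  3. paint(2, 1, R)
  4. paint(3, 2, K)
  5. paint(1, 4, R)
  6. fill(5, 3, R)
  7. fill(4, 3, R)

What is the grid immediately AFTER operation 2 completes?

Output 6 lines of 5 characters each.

Answer: WWWKW
WWWWW
WWWWW
WWRWW
WWRRW
WYRRW

Derivation:
After op 1 paint(3,2,R):
WWWWW
WWWWW
WWWWW
WWRWW
WWRRW
WYRRW
After op 2 paint(0,3,K):
WWWKW
WWWWW
WWWWW
WWRWW
WWRRW
WYRRW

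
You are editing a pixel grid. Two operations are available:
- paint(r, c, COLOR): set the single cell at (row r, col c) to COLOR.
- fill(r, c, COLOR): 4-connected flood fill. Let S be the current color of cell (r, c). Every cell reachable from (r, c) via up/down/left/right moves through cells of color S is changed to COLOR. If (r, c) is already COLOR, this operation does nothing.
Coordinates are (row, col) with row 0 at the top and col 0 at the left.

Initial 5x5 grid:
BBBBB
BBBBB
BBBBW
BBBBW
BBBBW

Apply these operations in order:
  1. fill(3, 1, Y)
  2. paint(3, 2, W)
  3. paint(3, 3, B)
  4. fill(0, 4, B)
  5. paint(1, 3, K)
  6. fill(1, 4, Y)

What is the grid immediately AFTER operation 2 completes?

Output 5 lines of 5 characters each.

Answer: YYYYY
YYYYY
YYYYW
YYWYW
YYYYW

Derivation:
After op 1 fill(3,1,Y) [22 cells changed]:
YYYYY
YYYYY
YYYYW
YYYYW
YYYYW
After op 2 paint(3,2,W):
YYYYY
YYYYY
YYYYW
YYWYW
YYYYW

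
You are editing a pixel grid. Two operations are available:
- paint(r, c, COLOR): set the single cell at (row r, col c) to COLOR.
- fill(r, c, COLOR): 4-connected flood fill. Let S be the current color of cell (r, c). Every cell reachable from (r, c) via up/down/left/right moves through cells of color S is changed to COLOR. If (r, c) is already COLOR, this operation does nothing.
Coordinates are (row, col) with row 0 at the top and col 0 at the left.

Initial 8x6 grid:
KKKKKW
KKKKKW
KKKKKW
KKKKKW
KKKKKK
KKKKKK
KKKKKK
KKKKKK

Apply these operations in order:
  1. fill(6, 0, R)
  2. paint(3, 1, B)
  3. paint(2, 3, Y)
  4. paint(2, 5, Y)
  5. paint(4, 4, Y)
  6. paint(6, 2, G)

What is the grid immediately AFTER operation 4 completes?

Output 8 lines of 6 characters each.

After op 1 fill(6,0,R) [44 cells changed]:
RRRRRW
RRRRRW
RRRRRW
RRRRRW
RRRRRR
RRRRRR
RRRRRR
RRRRRR
After op 2 paint(3,1,B):
RRRRRW
RRRRRW
RRRRRW
RBRRRW
RRRRRR
RRRRRR
RRRRRR
RRRRRR
After op 3 paint(2,3,Y):
RRRRRW
RRRRRW
RRRYRW
RBRRRW
RRRRRR
RRRRRR
RRRRRR
RRRRRR
After op 4 paint(2,5,Y):
RRRRRW
RRRRRW
RRRYRY
RBRRRW
RRRRRR
RRRRRR
RRRRRR
RRRRRR

Answer: RRRRRW
RRRRRW
RRRYRY
RBRRRW
RRRRRR
RRRRRR
RRRRRR
RRRRRR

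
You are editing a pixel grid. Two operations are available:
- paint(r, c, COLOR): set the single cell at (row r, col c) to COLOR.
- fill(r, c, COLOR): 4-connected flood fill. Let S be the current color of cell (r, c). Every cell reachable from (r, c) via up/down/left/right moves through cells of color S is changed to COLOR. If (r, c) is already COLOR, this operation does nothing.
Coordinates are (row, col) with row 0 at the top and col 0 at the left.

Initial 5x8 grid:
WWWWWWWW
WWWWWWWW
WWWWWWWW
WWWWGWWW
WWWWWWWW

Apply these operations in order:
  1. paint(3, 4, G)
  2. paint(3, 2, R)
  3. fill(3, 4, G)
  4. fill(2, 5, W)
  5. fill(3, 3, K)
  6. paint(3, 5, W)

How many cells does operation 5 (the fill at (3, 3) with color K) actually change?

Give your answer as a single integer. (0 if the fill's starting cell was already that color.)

Answer: 38

Derivation:
After op 1 paint(3,4,G):
WWWWWWWW
WWWWWWWW
WWWWWWWW
WWWWGWWW
WWWWWWWW
After op 2 paint(3,2,R):
WWWWWWWW
WWWWWWWW
WWWWWWWW
WWRWGWWW
WWWWWWWW
After op 3 fill(3,4,G) [0 cells changed]:
WWWWWWWW
WWWWWWWW
WWWWWWWW
WWRWGWWW
WWWWWWWW
After op 4 fill(2,5,W) [0 cells changed]:
WWWWWWWW
WWWWWWWW
WWWWWWWW
WWRWGWWW
WWWWWWWW
After op 5 fill(3,3,K) [38 cells changed]:
KKKKKKKK
KKKKKKKK
KKKKKKKK
KKRKGKKK
KKKKKKKK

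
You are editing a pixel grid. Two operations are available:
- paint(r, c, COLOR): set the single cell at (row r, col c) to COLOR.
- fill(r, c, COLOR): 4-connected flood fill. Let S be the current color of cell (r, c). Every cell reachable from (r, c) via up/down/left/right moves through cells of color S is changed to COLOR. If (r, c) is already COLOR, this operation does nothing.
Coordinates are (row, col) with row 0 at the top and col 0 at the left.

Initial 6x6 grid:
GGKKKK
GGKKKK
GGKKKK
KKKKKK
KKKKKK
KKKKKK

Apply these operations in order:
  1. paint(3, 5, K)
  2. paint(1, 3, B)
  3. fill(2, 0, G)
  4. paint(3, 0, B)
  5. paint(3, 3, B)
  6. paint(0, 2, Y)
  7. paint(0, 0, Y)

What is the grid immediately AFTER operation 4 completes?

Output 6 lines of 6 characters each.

Answer: GGKKKK
GGKBKK
GGKKKK
BKKKKK
KKKKKK
KKKKKK

Derivation:
After op 1 paint(3,5,K):
GGKKKK
GGKKKK
GGKKKK
KKKKKK
KKKKKK
KKKKKK
After op 2 paint(1,3,B):
GGKKKK
GGKBKK
GGKKKK
KKKKKK
KKKKKK
KKKKKK
After op 3 fill(2,0,G) [0 cells changed]:
GGKKKK
GGKBKK
GGKKKK
KKKKKK
KKKKKK
KKKKKK
After op 4 paint(3,0,B):
GGKKKK
GGKBKK
GGKKKK
BKKKKK
KKKKKK
KKKKKK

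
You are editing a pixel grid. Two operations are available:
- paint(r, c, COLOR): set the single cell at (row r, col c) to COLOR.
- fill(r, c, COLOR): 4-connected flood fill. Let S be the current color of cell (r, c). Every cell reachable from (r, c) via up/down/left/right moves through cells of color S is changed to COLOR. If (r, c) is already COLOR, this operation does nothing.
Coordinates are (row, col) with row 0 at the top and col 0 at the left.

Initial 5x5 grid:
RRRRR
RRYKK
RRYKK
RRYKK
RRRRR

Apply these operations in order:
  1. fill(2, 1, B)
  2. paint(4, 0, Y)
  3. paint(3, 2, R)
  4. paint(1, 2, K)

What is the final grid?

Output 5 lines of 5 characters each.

After op 1 fill(2,1,B) [16 cells changed]:
BBBBB
BBYKK
BBYKK
BBYKK
BBBBB
After op 2 paint(4,0,Y):
BBBBB
BBYKK
BBYKK
BBYKK
YBBBB
After op 3 paint(3,2,R):
BBBBB
BBYKK
BBYKK
BBRKK
YBBBB
After op 4 paint(1,2,K):
BBBBB
BBKKK
BBYKK
BBRKK
YBBBB

Answer: BBBBB
BBKKK
BBYKK
BBRKK
YBBBB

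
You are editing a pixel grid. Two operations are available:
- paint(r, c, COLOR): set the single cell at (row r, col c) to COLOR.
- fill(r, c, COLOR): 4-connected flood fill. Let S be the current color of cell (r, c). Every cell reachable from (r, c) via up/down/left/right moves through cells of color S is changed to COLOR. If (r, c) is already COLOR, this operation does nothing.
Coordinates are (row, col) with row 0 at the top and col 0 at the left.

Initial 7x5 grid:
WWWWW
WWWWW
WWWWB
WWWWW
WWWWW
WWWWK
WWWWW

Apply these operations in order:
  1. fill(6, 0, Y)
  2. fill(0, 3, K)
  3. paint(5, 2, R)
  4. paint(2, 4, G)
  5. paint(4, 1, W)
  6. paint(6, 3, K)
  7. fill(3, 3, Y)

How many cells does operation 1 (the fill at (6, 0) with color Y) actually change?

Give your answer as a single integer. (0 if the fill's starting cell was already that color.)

Answer: 33

Derivation:
After op 1 fill(6,0,Y) [33 cells changed]:
YYYYY
YYYYY
YYYYB
YYYYY
YYYYY
YYYYK
YYYYY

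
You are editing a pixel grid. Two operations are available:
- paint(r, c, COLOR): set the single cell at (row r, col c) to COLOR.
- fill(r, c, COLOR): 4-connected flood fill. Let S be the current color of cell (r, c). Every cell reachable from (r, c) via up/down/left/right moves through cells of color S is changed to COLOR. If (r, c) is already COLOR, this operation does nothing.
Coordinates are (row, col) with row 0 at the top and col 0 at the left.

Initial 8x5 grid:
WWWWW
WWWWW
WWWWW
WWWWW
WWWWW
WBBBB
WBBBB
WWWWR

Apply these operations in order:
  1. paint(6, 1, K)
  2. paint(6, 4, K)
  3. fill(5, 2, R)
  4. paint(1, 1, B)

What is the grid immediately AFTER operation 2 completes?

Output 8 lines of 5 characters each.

After op 1 paint(6,1,K):
WWWWW
WWWWW
WWWWW
WWWWW
WWWWW
WBBBB
WKBBB
WWWWR
After op 2 paint(6,4,K):
WWWWW
WWWWW
WWWWW
WWWWW
WWWWW
WBBBB
WKBBK
WWWWR

Answer: WWWWW
WWWWW
WWWWW
WWWWW
WWWWW
WBBBB
WKBBK
WWWWR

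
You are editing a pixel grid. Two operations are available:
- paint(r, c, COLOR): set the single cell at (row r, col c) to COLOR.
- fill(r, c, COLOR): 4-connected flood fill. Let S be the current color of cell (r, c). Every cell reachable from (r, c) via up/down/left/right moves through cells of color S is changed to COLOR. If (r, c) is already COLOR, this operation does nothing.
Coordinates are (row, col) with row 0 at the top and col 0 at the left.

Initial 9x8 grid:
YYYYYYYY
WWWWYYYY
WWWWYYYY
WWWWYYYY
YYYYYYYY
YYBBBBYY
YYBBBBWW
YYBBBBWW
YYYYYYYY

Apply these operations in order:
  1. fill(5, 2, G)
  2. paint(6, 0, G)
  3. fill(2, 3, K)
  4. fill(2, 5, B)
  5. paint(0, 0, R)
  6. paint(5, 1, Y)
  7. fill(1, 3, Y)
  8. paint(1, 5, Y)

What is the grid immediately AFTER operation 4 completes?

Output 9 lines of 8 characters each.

Answer: BBBBBBBB
KKKKBBBB
KKKKBBBB
KKKKBBBB
BBBBBBBB
BBGGGGBB
GBGGGGWW
BBGGGGWW
BBBBBBBB

Derivation:
After op 1 fill(5,2,G) [12 cells changed]:
YYYYYYYY
WWWWYYYY
WWWWYYYY
WWWWYYYY
YYYYYYYY
YYGGGGYY
YYGGGGWW
YYGGGGWW
YYYYYYYY
After op 2 paint(6,0,G):
YYYYYYYY
WWWWYYYY
WWWWYYYY
WWWWYYYY
YYYYYYYY
YYGGGGYY
GYGGGGWW
YYGGGGWW
YYYYYYYY
After op 3 fill(2,3,K) [12 cells changed]:
YYYYYYYY
KKKKYYYY
KKKKYYYY
KKKKYYYY
YYYYYYYY
YYGGGGYY
GYGGGGWW
YYGGGGWW
YYYYYYYY
After op 4 fill(2,5,B) [43 cells changed]:
BBBBBBBB
KKKKBBBB
KKKKBBBB
KKKKBBBB
BBBBBBBB
BBGGGGBB
GBGGGGWW
BBGGGGWW
BBBBBBBB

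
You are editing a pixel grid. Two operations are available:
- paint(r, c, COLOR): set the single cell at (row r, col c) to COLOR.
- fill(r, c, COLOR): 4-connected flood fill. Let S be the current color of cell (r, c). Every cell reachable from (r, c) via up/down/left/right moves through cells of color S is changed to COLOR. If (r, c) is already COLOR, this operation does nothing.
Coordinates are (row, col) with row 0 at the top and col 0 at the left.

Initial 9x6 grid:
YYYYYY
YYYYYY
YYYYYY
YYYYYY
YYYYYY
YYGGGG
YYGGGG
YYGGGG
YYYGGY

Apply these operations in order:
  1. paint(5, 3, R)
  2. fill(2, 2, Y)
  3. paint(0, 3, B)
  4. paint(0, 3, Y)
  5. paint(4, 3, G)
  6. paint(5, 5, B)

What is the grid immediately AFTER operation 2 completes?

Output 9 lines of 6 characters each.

Answer: YYYYYY
YYYYYY
YYYYYY
YYYYYY
YYYYYY
YYGRGG
YYGGGG
YYGGGG
YYYGGY

Derivation:
After op 1 paint(5,3,R):
YYYYYY
YYYYYY
YYYYYY
YYYYYY
YYYYYY
YYGRGG
YYGGGG
YYGGGG
YYYGGY
After op 2 fill(2,2,Y) [0 cells changed]:
YYYYYY
YYYYYY
YYYYYY
YYYYYY
YYYYYY
YYGRGG
YYGGGG
YYGGGG
YYYGGY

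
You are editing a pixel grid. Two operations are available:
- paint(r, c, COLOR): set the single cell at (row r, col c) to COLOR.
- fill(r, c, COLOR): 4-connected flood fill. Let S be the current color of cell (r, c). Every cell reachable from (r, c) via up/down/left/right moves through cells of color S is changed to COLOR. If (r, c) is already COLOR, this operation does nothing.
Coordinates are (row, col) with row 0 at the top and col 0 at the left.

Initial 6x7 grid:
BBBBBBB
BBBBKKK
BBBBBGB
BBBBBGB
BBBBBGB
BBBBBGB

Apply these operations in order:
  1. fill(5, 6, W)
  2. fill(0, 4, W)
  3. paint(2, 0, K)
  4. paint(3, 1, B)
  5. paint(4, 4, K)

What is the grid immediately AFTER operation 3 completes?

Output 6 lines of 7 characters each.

After op 1 fill(5,6,W) [4 cells changed]:
BBBBBBB
BBBBKKK
BBBBBGW
BBBBBGW
BBBBBGW
BBBBBGW
After op 2 fill(0,4,W) [31 cells changed]:
WWWWWWW
WWWWKKK
WWWWWGW
WWWWWGW
WWWWWGW
WWWWWGW
After op 3 paint(2,0,K):
WWWWWWW
WWWWKKK
KWWWWGW
WWWWWGW
WWWWWGW
WWWWWGW

Answer: WWWWWWW
WWWWKKK
KWWWWGW
WWWWWGW
WWWWWGW
WWWWWGW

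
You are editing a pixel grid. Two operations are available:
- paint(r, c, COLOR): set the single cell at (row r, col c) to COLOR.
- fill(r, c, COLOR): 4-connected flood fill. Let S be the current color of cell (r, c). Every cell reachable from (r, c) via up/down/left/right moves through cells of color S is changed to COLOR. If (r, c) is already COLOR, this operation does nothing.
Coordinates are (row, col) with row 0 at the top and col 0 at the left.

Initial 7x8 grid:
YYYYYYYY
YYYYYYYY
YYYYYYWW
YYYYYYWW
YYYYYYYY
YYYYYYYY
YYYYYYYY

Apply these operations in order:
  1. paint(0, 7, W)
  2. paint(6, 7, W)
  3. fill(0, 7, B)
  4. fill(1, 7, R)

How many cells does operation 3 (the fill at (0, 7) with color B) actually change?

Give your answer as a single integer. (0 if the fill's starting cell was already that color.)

Answer: 1

Derivation:
After op 1 paint(0,7,W):
YYYYYYYW
YYYYYYYY
YYYYYYWW
YYYYYYWW
YYYYYYYY
YYYYYYYY
YYYYYYYY
After op 2 paint(6,7,W):
YYYYYYYW
YYYYYYYY
YYYYYYWW
YYYYYYWW
YYYYYYYY
YYYYYYYY
YYYYYYYW
After op 3 fill(0,7,B) [1 cells changed]:
YYYYYYYB
YYYYYYYY
YYYYYYWW
YYYYYYWW
YYYYYYYY
YYYYYYYY
YYYYYYYW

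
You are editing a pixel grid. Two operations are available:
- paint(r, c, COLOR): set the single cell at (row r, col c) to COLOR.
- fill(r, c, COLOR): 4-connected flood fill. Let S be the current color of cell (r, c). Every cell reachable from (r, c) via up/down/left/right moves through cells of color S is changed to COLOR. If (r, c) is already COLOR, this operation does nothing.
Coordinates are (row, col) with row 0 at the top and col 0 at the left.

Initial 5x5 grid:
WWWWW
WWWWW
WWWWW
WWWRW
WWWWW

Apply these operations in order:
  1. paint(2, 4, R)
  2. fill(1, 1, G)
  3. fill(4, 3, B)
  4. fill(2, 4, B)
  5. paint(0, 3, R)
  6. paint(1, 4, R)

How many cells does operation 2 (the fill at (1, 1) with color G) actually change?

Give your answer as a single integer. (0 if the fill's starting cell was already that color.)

Answer: 23

Derivation:
After op 1 paint(2,4,R):
WWWWW
WWWWW
WWWWR
WWWRW
WWWWW
After op 2 fill(1,1,G) [23 cells changed]:
GGGGG
GGGGG
GGGGR
GGGRG
GGGGG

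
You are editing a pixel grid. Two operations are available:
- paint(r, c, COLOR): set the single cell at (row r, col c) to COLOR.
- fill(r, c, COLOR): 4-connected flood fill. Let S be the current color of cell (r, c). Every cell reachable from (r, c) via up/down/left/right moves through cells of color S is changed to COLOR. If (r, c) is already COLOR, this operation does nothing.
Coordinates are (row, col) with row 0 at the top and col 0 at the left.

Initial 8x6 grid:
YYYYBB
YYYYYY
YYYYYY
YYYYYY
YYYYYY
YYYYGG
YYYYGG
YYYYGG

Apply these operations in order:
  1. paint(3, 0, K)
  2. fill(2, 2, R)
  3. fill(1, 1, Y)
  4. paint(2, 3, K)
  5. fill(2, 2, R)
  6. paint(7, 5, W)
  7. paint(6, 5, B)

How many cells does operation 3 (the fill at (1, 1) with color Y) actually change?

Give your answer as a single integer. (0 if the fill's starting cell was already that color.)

Answer: 39

Derivation:
After op 1 paint(3,0,K):
YYYYBB
YYYYYY
YYYYYY
KYYYYY
YYYYYY
YYYYGG
YYYYGG
YYYYGG
After op 2 fill(2,2,R) [39 cells changed]:
RRRRBB
RRRRRR
RRRRRR
KRRRRR
RRRRRR
RRRRGG
RRRRGG
RRRRGG
After op 3 fill(1,1,Y) [39 cells changed]:
YYYYBB
YYYYYY
YYYYYY
KYYYYY
YYYYYY
YYYYGG
YYYYGG
YYYYGG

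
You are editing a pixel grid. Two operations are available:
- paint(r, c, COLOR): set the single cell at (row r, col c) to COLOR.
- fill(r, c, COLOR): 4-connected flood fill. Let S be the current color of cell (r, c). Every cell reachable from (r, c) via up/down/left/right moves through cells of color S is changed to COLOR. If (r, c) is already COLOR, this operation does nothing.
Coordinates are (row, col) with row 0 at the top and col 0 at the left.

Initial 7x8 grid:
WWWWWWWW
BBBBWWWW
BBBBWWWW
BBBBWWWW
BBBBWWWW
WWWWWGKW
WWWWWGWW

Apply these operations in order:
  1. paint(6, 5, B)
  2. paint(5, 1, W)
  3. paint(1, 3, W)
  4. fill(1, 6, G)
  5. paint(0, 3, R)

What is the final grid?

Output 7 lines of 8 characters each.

After op 1 paint(6,5,B):
WWWWWWWW
BBBBWWWW
BBBBWWWW
BBBBWWWW
BBBBWWWW
WWWWWGKW
WWWWWBWW
After op 2 paint(5,1,W):
WWWWWWWW
BBBBWWWW
BBBBWWWW
BBBBWWWW
BBBBWWWW
WWWWWGKW
WWWWWBWW
After op 3 paint(1,3,W):
WWWWWWWW
BBBWWWWW
BBBBWWWW
BBBBWWWW
BBBBWWWW
WWWWWGKW
WWWWWBWW
After op 4 fill(1,6,G) [38 cells changed]:
GGGGGGGG
BBBGGGGG
BBBBGGGG
BBBBGGGG
BBBBGGGG
GGGGGGKG
GGGGGBGG
After op 5 paint(0,3,R):
GGGRGGGG
BBBGGGGG
BBBBGGGG
BBBBGGGG
BBBBGGGG
GGGGGGKG
GGGGGBGG

Answer: GGGRGGGG
BBBGGGGG
BBBBGGGG
BBBBGGGG
BBBBGGGG
GGGGGGKG
GGGGGBGG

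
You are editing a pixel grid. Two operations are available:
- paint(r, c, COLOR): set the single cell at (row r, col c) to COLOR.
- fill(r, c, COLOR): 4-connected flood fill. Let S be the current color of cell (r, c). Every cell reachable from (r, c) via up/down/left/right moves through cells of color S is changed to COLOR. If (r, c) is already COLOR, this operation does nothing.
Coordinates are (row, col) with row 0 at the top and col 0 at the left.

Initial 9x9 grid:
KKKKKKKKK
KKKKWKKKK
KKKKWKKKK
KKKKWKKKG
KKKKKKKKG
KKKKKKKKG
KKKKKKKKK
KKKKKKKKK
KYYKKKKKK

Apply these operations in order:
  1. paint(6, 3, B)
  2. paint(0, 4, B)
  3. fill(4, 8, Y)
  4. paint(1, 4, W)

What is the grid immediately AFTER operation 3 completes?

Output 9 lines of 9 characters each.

After op 1 paint(6,3,B):
KKKKKKKKK
KKKKWKKKK
KKKKWKKKK
KKKKWKKKG
KKKKKKKKG
KKKKKKKKG
KKKBKKKKK
KKKKKKKKK
KYYKKKKKK
After op 2 paint(0,4,B):
KKKKBKKKK
KKKKWKKKK
KKKKWKKKK
KKKKWKKKG
KKKKKKKKG
KKKKKKKKG
KKKBKKKKK
KKKKKKKKK
KYYKKKKKK
After op 3 fill(4,8,Y) [3 cells changed]:
KKKKBKKKK
KKKKWKKKK
KKKKWKKKK
KKKKWKKKY
KKKKKKKKY
KKKKKKKKY
KKKBKKKKK
KKKKKKKKK
KYYKKKKKK

Answer: KKKKBKKKK
KKKKWKKKK
KKKKWKKKK
KKKKWKKKY
KKKKKKKKY
KKKKKKKKY
KKKBKKKKK
KKKKKKKKK
KYYKKKKKK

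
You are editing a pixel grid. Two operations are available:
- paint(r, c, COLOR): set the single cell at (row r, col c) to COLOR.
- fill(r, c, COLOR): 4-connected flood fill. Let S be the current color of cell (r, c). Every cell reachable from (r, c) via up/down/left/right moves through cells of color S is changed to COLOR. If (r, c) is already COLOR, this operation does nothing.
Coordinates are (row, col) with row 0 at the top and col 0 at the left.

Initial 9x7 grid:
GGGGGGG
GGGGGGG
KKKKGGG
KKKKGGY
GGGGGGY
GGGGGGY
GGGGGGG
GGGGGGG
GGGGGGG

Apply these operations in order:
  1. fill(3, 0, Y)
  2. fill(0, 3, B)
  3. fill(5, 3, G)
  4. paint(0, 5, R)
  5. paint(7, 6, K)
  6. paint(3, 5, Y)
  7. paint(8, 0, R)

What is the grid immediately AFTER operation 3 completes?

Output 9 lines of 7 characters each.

Answer: GGGGGGG
GGGGGGG
YYYYGGG
YYYYGGY
GGGGGGY
GGGGGGY
GGGGGGG
GGGGGGG
GGGGGGG

Derivation:
After op 1 fill(3,0,Y) [8 cells changed]:
GGGGGGG
GGGGGGG
YYYYGGG
YYYYGGY
GGGGGGY
GGGGGGY
GGGGGGG
GGGGGGG
GGGGGGG
After op 2 fill(0,3,B) [52 cells changed]:
BBBBBBB
BBBBBBB
YYYYBBB
YYYYBBY
BBBBBBY
BBBBBBY
BBBBBBB
BBBBBBB
BBBBBBB
After op 3 fill(5,3,G) [52 cells changed]:
GGGGGGG
GGGGGGG
YYYYGGG
YYYYGGY
GGGGGGY
GGGGGGY
GGGGGGG
GGGGGGG
GGGGGGG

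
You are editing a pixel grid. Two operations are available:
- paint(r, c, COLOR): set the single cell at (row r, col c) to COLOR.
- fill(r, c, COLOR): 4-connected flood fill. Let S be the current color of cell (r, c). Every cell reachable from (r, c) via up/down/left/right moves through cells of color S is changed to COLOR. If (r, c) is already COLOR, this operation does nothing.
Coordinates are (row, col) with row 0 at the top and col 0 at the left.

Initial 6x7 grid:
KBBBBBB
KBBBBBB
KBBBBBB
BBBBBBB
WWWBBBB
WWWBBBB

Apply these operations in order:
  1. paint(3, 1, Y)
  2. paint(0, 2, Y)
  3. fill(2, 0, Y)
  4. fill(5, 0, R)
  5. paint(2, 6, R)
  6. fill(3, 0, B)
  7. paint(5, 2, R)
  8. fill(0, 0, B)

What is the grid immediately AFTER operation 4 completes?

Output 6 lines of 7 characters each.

Answer: YBYBBBB
YBBBBBB
YBBBBBB
BYBBBBB
RRRBBBB
RRRBBBB

Derivation:
After op 1 paint(3,1,Y):
KBBBBBB
KBBBBBB
KBBBBBB
BYBBBBB
WWWBBBB
WWWBBBB
After op 2 paint(0,2,Y):
KBYBBBB
KBBBBBB
KBBBBBB
BYBBBBB
WWWBBBB
WWWBBBB
After op 3 fill(2,0,Y) [3 cells changed]:
YBYBBBB
YBBBBBB
YBBBBBB
BYBBBBB
WWWBBBB
WWWBBBB
After op 4 fill(5,0,R) [6 cells changed]:
YBYBBBB
YBBBBBB
YBBBBBB
BYBBBBB
RRRBBBB
RRRBBBB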